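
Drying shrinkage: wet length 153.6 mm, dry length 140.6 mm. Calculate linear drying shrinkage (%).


DS = (153.6 - 140.6) / 153.6 * 100 = 8.46%

8.46


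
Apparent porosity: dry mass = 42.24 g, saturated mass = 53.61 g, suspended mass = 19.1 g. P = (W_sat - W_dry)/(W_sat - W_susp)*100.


P = (53.61 - 42.24) / (53.61 - 19.1) * 100 = 11.37 / 34.51 * 100 = 32.9%

32.9


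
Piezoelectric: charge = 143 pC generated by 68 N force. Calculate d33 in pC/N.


d33 = 143 / 68 = 2.1 pC/N

2.1


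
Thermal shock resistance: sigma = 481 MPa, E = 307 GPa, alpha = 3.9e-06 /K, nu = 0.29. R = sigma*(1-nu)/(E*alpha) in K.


R = 481*(1-0.29)/(307*1000*3.9e-06) = 285 K

285


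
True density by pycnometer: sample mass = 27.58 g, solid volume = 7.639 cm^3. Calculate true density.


TD = 27.58 / 7.639 = 3.61 g/cm^3

3.61


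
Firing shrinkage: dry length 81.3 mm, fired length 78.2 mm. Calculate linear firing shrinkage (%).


FS = (81.3 - 78.2) / 81.3 * 100 = 3.81%

3.81


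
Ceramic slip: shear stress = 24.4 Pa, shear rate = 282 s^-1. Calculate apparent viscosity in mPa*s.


eta = tau/gamma * 1000 = 24.4/282 * 1000 = 86.5 mPa*s

86.5


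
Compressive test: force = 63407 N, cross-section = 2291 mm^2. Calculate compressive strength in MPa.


CS = 63407 / 2291 = 27.7 MPa

27.7


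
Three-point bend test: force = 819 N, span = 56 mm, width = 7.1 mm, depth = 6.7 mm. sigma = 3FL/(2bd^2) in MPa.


sigma = 3*819*56/(2*7.1*6.7^2) = 215.9 MPa

215.9


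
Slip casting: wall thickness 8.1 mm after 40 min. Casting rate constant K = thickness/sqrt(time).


K = 8.1 / sqrt(40) = 8.1 / 6.3246 = 1.281 mm/min^0.5

1.281


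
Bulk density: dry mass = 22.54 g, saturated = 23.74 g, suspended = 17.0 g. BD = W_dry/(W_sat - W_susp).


BD = 22.54 / (23.74 - 17.0) = 22.54 / 6.74 = 3.344 g/cm^3

3.344


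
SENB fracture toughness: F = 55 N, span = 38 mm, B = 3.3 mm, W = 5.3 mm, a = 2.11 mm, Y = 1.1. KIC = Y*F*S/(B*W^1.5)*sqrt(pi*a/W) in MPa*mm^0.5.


KIC = 1.1*55*38/(3.3*5.3^1.5)*sqrt(pi*2.11/5.3) = 63.85

63.85


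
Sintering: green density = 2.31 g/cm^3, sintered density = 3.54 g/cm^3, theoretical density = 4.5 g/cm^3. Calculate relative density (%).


Relative = 3.54 / 4.5 * 100 = 78.7%

78.7


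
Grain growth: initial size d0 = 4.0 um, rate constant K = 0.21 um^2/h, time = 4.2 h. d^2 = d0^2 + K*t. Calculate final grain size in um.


d^2 = 4.0^2 + 0.21*4.2 = 16.882
d = sqrt(16.882) = 4.11 um

4.11


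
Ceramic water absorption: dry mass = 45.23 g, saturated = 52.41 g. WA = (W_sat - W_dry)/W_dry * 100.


WA = (52.41 - 45.23) / 45.23 * 100 = 15.87%

15.87


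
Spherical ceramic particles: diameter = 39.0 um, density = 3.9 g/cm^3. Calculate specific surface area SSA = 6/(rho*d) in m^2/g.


SSA = 6 / (3.9 * 39.0) = 0.039 m^2/g

0.039


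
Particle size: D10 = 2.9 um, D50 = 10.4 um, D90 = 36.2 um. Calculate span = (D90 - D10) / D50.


Span = (36.2 - 2.9) / 10.4 = 33.3 / 10.4 = 3.202

3.202


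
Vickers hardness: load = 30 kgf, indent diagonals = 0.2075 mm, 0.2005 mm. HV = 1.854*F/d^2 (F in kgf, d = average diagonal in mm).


d_avg = (0.2075+0.2005)/2 = 0.204 mm
HV = 1.854*30/0.204^2 = 1337

1337


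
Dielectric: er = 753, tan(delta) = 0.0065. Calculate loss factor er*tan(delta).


Loss = 753 * 0.0065 = 4.895

4.895


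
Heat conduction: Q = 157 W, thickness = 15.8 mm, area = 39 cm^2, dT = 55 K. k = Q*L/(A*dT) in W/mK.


k = 157*15.8/1000/(39/10000*55) = 11.56 W/mK

11.56


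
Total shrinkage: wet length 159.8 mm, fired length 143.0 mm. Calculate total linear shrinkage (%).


TS = (159.8 - 143.0) / 159.8 * 100 = 10.51%

10.51


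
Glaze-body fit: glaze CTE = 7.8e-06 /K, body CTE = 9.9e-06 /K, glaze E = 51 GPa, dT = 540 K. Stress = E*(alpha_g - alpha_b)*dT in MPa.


Stress = 51*1000*(7.8e-06 - 9.9e-06)*540 = -57.8 MPa

-57.8


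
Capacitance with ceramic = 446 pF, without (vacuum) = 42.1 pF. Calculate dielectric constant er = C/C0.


er = 446 / 42.1 = 10.59

10.59


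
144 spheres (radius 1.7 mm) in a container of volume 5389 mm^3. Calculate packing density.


V_sphere = 4/3*pi*1.7^3 = 20.5795 mm^3
Total V = 144*20.5795 = 2963.448 mm^3
PD = 2963.448 / 5389 = 0.55

0.55


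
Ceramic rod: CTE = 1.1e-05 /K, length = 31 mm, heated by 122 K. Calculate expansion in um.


dL = 1.1e-05 * 31 * 122 * 1000 = 41.602 um

41.602


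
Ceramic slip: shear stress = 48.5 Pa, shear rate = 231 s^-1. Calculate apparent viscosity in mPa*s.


eta = tau/gamma * 1000 = 48.5/231 * 1000 = 210.0 mPa*s

210.0


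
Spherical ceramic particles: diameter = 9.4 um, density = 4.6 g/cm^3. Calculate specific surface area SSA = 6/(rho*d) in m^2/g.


SSA = 6 / (4.6 * 9.4) = 0.139 m^2/g

0.139


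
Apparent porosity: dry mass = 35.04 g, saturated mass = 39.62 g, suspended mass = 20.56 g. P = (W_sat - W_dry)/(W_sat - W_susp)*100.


P = (39.62 - 35.04) / (39.62 - 20.56) * 100 = 4.58 / 19.06 * 100 = 24.0%

24.0


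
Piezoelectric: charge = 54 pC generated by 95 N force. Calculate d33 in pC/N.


d33 = 54 / 95 = 0.6 pC/N

0.6


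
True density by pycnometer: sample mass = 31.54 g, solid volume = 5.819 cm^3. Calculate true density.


TD = 31.54 / 5.819 = 5.42 g/cm^3

5.42


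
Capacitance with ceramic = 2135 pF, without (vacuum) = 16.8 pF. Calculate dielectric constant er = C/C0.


er = 2135 / 16.8 = 127.08

127.08


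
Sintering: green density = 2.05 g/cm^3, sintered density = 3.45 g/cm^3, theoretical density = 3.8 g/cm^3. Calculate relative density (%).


Relative = 3.45 / 3.8 * 100 = 90.8%

90.8


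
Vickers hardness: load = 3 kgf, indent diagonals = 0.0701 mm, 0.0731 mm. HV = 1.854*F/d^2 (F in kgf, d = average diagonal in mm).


d_avg = (0.0701+0.0731)/2 = 0.0716 mm
HV = 1.854*3/0.0716^2 = 1085

1085


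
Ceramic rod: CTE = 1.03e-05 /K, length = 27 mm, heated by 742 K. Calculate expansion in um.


dL = 1.03e-05 * 27 * 742 * 1000 = 206.35 um

206.35


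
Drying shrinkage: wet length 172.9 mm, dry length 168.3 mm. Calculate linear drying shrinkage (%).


DS = (172.9 - 168.3) / 172.9 * 100 = 2.66%

2.66


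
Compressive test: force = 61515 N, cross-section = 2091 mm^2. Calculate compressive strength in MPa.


CS = 61515 / 2091 = 29.4 MPa

29.4


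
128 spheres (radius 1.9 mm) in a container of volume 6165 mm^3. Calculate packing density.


V_sphere = 4/3*pi*1.9^3 = 28.7309 mm^3
Total V = 128*28.7309 = 3677.5552 mm^3
PD = 3677.5552 / 6165 = 0.597

0.597


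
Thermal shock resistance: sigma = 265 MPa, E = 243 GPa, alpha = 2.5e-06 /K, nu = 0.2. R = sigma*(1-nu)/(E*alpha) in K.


R = 265*(1-0.2)/(243*1000*2.5e-06) = 349 K

349


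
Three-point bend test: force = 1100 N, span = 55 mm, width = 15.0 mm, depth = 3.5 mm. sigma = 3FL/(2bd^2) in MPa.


sigma = 3*1100*55/(2*15.0*3.5^2) = 493.9 MPa

493.9


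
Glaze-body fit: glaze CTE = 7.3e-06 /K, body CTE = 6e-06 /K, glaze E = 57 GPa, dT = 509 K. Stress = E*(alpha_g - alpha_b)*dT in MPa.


Stress = 57*1000*(7.3e-06 - 6e-06)*509 = 37.7 MPa

37.7


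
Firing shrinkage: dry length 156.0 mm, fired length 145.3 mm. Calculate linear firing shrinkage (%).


FS = (156.0 - 145.3) / 156.0 * 100 = 6.86%

6.86


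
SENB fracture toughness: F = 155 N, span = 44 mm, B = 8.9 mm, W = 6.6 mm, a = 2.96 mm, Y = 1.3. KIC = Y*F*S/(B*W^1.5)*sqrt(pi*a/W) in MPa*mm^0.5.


KIC = 1.3*155*44/(8.9*6.6^1.5)*sqrt(pi*2.96/6.6) = 69.74

69.74


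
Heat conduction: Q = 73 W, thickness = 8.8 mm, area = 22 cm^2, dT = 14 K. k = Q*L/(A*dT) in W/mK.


k = 73*8.8/1000/(22/10000*14) = 20.86 W/mK

20.86


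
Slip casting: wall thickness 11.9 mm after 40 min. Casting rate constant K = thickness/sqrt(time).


K = 11.9 / sqrt(40) = 11.9 / 6.3246 = 1.882 mm/min^0.5

1.882


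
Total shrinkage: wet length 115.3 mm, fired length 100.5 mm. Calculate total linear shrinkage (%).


TS = (115.3 - 100.5) / 115.3 * 100 = 12.84%

12.84


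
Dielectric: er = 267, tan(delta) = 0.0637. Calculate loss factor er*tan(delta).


Loss = 267 * 0.0637 = 17.008

17.008


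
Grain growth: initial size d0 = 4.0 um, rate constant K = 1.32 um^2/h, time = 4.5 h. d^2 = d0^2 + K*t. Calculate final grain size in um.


d^2 = 4.0^2 + 1.32*4.5 = 21.94
d = sqrt(21.94) = 4.68 um

4.68


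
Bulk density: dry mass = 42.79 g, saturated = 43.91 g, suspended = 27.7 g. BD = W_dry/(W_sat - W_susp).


BD = 42.79 / (43.91 - 27.7) = 42.79 / 16.21 = 2.64 g/cm^3

2.64


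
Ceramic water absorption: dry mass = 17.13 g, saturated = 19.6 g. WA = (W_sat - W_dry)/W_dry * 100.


WA = (19.6 - 17.13) / 17.13 * 100 = 14.42%

14.42


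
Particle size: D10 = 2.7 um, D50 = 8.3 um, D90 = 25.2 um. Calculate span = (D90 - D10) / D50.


Span = (25.2 - 2.7) / 8.3 = 22.5 / 8.3 = 2.711

2.711


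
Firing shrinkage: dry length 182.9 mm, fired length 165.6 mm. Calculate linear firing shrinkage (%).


FS = (182.9 - 165.6) / 182.9 * 100 = 9.46%

9.46


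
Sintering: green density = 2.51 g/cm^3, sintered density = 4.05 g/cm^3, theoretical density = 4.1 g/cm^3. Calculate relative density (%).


Relative = 4.05 / 4.1 * 100 = 98.8%

98.8


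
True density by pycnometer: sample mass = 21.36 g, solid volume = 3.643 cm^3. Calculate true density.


TD = 21.36 / 3.643 = 5.863 g/cm^3

5.863


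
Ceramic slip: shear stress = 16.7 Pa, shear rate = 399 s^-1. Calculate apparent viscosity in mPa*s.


eta = tau/gamma * 1000 = 16.7/399 * 1000 = 41.9 mPa*s

41.9


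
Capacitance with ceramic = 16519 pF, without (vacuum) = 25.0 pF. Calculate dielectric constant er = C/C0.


er = 16519 / 25.0 = 660.76

660.76


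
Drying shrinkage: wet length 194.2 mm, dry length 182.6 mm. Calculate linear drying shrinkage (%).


DS = (194.2 - 182.6) / 194.2 * 100 = 5.97%

5.97


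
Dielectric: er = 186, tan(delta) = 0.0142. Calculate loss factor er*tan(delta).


Loss = 186 * 0.0142 = 2.641

2.641


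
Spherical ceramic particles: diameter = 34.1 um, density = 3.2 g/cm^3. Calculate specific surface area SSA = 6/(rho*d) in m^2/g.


SSA = 6 / (3.2 * 34.1) = 0.055 m^2/g

0.055


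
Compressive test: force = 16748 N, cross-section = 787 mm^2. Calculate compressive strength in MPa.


CS = 16748 / 787 = 21.3 MPa

21.3


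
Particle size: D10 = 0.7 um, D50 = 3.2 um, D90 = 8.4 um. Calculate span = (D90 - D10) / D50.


Span = (8.4 - 0.7) / 3.2 = 7.7 / 3.2 = 2.406

2.406


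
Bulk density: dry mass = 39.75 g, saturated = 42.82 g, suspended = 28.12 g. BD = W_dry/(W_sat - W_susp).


BD = 39.75 / (42.82 - 28.12) = 39.75 / 14.7 = 2.704 g/cm^3

2.704


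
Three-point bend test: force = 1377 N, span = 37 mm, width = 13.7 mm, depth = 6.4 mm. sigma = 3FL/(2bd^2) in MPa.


sigma = 3*1377*37/(2*13.7*6.4^2) = 136.2 MPa

136.2


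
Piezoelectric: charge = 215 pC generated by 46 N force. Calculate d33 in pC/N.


d33 = 215 / 46 = 4.7 pC/N

4.7


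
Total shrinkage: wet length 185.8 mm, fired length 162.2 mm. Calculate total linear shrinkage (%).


TS = (185.8 - 162.2) / 185.8 * 100 = 12.7%

12.7


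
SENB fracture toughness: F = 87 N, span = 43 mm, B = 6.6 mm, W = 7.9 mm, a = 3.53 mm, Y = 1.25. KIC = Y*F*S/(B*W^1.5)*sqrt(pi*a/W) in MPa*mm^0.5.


KIC = 1.25*87*43/(6.6*7.9^1.5)*sqrt(pi*3.53/7.9) = 37.81

37.81


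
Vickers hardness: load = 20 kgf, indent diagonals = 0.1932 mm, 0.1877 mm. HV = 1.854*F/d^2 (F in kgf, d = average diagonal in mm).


d_avg = (0.1932+0.1877)/2 = 0.19045 mm
HV = 1.854*20/0.19045^2 = 1022

1022


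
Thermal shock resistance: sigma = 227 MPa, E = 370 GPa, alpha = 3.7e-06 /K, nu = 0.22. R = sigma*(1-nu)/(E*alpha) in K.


R = 227*(1-0.22)/(370*1000*3.7e-06) = 129 K

129


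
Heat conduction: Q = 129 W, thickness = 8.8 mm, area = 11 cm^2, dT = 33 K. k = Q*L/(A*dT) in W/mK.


k = 129*8.8/1000/(11/10000*33) = 31.27 W/mK

31.27


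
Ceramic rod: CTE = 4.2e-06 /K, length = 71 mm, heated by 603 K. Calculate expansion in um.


dL = 4.2e-06 * 71 * 603 * 1000 = 179.815 um

179.815


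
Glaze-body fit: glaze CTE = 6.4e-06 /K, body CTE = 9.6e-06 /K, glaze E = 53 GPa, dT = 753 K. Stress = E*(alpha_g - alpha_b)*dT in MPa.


Stress = 53*1000*(6.4e-06 - 9.6e-06)*753 = -127.7 MPa

-127.7


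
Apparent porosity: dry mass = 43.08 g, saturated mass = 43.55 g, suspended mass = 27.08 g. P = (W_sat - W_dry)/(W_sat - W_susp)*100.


P = (43.55 - 43.08) / (43.55 - 27.08) * 100 = 0.47 / 16.47 * 100 = 2.9%

2.9


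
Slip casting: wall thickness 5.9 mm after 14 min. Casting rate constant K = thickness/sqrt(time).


K = 5.9 / sqrt(14) = 5.9 / 3.7417 = 1.577 mm/min^0.5

1.577


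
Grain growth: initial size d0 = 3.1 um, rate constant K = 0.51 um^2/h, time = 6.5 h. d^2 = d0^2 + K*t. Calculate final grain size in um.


d^2 = 3.1^2 + 0.51*6.5 = 12.925
d = sqrt(12.925) = 3.6 um

3.6


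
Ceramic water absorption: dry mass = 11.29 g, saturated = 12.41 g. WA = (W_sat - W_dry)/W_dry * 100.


WA = (12.41 - 11.29) / 11.29 * 100 = 9.92%

9.92


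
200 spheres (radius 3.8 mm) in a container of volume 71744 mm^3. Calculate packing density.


V_sphere = 4/3*pi*3.8^3 = 229.8473 mm^3
Total V = 200*229.8473 = 45969.46 mm^3
PD = 45969.46 / 71744 = 0.641

0.641


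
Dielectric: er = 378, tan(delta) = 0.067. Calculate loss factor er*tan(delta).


Loss = 378 * 0.067 = 25.326

25.326


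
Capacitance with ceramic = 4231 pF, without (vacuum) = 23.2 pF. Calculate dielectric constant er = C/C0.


er = 4231 / 23.2 = 182.37

182.37


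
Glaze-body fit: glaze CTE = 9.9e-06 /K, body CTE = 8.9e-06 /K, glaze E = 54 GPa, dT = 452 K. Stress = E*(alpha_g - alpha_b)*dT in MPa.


Stress = 54*1000*(9.9e-06 - 8.9e-06)*452 = 24.4 MPa

24.4


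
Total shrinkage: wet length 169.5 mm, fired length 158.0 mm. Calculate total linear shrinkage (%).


TS = (169.5 - 158.0) / 169.5 * 100 = 6.78%

6.78


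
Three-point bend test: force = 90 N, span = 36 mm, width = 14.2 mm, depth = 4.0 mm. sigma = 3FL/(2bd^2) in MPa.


sigma = 3*90*36/(2*14.2*4.0^2) = 21.4 MPa

21.4


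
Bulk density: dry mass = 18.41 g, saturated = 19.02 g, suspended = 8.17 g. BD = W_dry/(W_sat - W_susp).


BD = 18.41 / (19.02 - 8.17) = 18.41 / 10.85 = 1.697 g/cm^3

1.697


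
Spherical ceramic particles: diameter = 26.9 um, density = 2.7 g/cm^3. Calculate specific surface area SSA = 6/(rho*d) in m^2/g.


SSA = 6 / (2.7 * 26.9) = 0.083 m^2/g

0.083


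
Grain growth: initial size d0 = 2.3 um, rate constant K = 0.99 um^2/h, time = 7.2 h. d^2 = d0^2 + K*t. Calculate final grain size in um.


d^2 = 2.3^2 + 0.99*7.2 = 12.418
d = sqrt(12.418) = 3.52 um

3.52


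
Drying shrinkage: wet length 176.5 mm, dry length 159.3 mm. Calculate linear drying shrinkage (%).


DS = (176.5 - 159.3) / 176.5 * 100 = 9.75%

9.75


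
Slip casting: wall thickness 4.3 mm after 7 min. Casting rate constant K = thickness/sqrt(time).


K = 4.3 / sqrt(7) = 4.3 / 2.6458 = 1.625 mm/min^0.5

1.625


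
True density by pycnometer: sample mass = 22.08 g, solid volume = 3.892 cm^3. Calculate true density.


TD = 22.08 / 3.892 = 5.673 g/cm^3

5.673


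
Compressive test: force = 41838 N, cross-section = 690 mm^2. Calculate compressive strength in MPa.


CS = 41838 / 690 = 60.6 MPa

60.6


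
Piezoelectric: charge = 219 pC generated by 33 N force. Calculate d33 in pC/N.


d33 = 219 / 33 = 6.6 pC/N

6.6


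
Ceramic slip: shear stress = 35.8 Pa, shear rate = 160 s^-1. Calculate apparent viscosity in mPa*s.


eta = tau/gamma * 1000 = 35.8/160 * 1000 = 223.8 mPa*s

223.8


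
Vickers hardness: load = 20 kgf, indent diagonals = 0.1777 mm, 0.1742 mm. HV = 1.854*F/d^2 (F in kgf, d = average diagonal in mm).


d_avg = (0.1777+0.1742)/2 = 0.17595 mm
HV = 1.854*20/0.17595^2 = 1198

1198


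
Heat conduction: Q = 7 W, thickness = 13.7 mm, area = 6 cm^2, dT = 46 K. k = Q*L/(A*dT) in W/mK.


k = 7*13.7/1000/(6/10000*46) = 3.47 W/mK

3.47


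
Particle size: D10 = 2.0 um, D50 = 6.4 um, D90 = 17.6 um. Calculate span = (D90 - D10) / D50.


Span = (17.6 - 2.0) / 6.4 = 15.6 / 6.4 = 2.438

2.438


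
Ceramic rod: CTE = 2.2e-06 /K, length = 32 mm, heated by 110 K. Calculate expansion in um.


dL = 2.2e-06 * 32 * 110 * 1000 = 7.744 um

7.744


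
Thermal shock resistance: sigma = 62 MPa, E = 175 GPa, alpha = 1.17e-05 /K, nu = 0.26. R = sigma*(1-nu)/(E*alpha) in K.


R = 62*(1-0.26)/(175*1000*1.17e-05) = 22 K

22


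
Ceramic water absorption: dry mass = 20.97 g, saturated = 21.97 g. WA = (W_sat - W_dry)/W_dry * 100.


WA = (21.97 - 20.97) / 20.97 * 100 = 4.77%

4.77


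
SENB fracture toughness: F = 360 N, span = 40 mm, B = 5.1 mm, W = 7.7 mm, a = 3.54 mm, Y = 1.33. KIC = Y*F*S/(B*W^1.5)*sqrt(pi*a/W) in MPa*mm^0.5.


KIC = 1.33*360*40/(5.1*7.7^1.5)*sqrt(pi*3.54/7.7) = 211.22

211.22


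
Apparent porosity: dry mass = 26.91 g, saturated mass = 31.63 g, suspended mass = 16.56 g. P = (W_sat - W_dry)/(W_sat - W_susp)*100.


P = (31.63 - 26.91) / (31.63 - 16.56) * 100 = 4.72 / 15.07 * 100 = 31.3%

31.3


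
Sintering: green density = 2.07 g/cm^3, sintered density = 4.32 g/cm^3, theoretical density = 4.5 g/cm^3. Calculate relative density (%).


Relative = 4.32 / 4.5 * 100 = 96.0%

96.0


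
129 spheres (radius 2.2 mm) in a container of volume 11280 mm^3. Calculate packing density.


V_sphere = 4/3*pi*2.2^3 = 44.6022 mm^3
Total V = 129*44.6022 = 5753.6838 mm^3
PD = 5753.6838 / 11280 = 0.51

0.51


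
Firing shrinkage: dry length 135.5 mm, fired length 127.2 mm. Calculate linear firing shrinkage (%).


FS = (135.5 - 127.2) / 135.5 * 100 = 6.13%

6.13


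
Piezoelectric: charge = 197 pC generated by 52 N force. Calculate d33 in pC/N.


d33 = 197 / 52 = 3.8 pC/N

3.8


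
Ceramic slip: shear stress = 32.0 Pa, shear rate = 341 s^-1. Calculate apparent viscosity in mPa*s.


eta = tau/gamma * 1000 = 32.0/341 * 1000 = 93.8 mPa*s

93.8


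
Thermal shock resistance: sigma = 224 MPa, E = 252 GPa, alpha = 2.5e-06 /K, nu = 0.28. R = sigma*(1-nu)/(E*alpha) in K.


R = 224*(1-0.28)/(252*1000*2.5e-06) = 256 K

256


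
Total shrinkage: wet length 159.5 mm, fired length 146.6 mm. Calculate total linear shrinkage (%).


TS = (159.5 - 146.6) / 159.5 * 100 = 8.09%

8.09


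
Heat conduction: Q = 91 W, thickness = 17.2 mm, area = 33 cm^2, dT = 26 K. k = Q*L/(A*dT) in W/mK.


k = 91*17.2/1000/(33/10000*26) = 18.24 W/mK

18.24


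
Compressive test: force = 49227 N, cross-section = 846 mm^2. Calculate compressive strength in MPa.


CS = 49227 / 846 = 58.2 MPa

58.2


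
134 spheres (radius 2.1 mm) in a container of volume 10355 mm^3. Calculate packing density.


V_sphere = 4/3*pi*2.1^3 = 38.7924 mm^3
Total V = 134*38.7924 = 5198.1816 mm^3
PD = 5198.1816 / 10355 = 0.502

0.502


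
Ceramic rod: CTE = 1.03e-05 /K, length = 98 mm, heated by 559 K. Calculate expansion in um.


dL = 1.03e-05 * 98 * 559 * 1000 = 564.255 um

564.255


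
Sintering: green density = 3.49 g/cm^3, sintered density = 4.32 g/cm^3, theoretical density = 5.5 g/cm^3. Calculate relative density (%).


Relative = 4.32 / 5.5 * 100 = 78.5%

78.5


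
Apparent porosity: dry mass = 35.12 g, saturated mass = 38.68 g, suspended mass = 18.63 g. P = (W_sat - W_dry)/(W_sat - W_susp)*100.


P = (38.68 - 35.12) / (38.68 - 18.63) * 100 = 3.56 / 20.05 * 100 = 17.8%

17.8


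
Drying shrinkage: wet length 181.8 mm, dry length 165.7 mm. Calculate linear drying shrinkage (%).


DS = (181.8 - 165.7) / 181.8 * 100 = 8.86%

8.86


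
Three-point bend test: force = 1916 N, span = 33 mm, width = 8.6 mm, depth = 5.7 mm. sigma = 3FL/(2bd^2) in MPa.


sigma = 3*1916*33/(2*8.6*5.7^2) = 339.4 MPa

339.4


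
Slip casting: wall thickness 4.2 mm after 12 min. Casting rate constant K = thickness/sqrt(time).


K = 4.2 / sqrt(12) = 4.2 / 3.4641 = 1.212 mm/min^0.5

1.212


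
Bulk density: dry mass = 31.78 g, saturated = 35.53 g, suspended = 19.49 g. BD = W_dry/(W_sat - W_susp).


BD = 31.78 / (35.53 - 19.49) = 31.78 / 16.04 = 1.981 g/cm^3

1.981


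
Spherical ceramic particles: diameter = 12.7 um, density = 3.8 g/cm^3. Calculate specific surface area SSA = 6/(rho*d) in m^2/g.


SSA = 6 / (3.8 * 12.7) = 0.124 m^2/g

0.124


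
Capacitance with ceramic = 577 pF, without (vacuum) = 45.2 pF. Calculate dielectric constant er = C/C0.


er = 577 / 45.2 = 12.77

12.77


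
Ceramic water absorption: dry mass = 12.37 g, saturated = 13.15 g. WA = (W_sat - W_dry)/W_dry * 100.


WA = (13.15 - 12.37) / 12.37 * 100 = 6.31%

6.31


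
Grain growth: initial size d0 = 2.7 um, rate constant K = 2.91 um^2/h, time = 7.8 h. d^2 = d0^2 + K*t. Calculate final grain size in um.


d^2 = 2.7^2 + 2.91*7.8 = 29.988
d = sqrt(29.988) = 5.48 um

5.48


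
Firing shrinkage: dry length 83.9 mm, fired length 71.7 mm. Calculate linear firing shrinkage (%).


FS = (83.9 - 71.7) / 83.9 * 100 = 14.54%

14.54


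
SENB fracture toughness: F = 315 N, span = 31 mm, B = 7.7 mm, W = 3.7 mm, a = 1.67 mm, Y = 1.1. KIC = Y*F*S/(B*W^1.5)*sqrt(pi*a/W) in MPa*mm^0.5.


KIC = 1.1*315*31/(7.7*3.7^1.5)*sqrt(pi*1.67/3.7) = 233.4

233.4


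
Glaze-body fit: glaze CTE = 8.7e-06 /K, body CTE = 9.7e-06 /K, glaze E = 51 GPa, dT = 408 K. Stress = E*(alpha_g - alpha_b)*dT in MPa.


Stress = 51*1000*(8.7e-06 - 9.7e-06)*408 = -20.8 MPa

-20.8


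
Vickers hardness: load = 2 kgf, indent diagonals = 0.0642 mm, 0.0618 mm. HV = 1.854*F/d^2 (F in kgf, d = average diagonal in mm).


d_avg = (0.0642+0.0618)/2 = 0.063 mm
HV = 1.854*2/0.063^2 = 934

934


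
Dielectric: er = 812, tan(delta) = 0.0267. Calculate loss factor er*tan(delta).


Loss = 812 * 0.0267 = 21.68

21.68


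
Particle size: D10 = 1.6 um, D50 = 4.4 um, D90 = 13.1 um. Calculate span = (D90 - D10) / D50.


Span = (13.1 - 1.6) / 4.4 = 11.5 / 4.4 = 2.614

2.614


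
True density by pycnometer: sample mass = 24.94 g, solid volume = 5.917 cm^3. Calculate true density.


TD = 24.94 / 5.917 = 4.215 g/cm^3

4.215


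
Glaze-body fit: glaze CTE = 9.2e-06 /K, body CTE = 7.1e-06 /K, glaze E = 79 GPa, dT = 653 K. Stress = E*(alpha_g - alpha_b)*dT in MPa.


Stress = 79*1000*(9.2e-06 - 7.1e-06)*653 = 108.3 MPa

108.3


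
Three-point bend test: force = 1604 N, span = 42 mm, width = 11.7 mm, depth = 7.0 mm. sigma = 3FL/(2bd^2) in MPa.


sigma = 3*1604*42/(2*11.7*7.0^2) = 176.3 MPa

176.3


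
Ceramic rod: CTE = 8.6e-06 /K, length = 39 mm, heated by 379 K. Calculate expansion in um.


dL = 8.6e-06 * 39 * 379 * 1000 = 127.117 um

127.117


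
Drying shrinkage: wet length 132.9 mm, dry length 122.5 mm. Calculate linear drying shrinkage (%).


DS = (132.9 - 122.5) / 132.9 * 100 = 7.83%

7.83


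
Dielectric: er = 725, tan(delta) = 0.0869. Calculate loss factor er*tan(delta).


Loss = 725 * 0.0869 = 63.003

63.003


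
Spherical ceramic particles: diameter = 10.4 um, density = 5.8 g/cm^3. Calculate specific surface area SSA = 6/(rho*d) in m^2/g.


SSA = 6 / (5.8 * 10.4) = 0.099 m^2/g

0.099


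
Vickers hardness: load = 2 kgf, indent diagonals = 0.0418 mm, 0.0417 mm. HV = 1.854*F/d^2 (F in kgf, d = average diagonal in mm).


d_avg = (0.0418+0.0417)/2 = 0.04175 mm
HV = 1.854*2/0.04175^2 = 2127

2127


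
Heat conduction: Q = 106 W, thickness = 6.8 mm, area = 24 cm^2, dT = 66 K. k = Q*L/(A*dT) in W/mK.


k = 106*6.8/1000/(24/10000*66) = 4.55 W/mK

4.55


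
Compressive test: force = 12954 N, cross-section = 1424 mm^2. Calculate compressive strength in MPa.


CS = 12954 / 1424 = 9.1 MPa

9.1


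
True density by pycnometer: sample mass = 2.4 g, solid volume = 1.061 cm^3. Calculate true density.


TD = 2.4 / 1.061 = 2.262 g/cm^3

2.262


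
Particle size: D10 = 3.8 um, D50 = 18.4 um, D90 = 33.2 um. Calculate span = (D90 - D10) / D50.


Span = (33.2 - 3.8) / 18.4 = 29.4 / 18.4 = 1.598

1.598


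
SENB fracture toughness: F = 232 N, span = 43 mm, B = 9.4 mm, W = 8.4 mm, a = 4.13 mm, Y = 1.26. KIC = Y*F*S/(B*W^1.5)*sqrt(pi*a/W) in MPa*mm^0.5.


KIC = 1.26*232*43/(9.4*8.4^1.5)*sqrt(pi*4.13/8.4) = 68.26

68.26


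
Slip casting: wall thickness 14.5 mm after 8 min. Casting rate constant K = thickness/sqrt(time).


K = 14.5 / sqrt(8) = 14.5 / 2.8284 = 5.127 mm/min^0.5

5.127


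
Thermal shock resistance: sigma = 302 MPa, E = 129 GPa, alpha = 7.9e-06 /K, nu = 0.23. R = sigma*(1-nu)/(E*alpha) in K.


R = 302*(1-0.23)/(129*1000*7.9e-06) = 228 K

228


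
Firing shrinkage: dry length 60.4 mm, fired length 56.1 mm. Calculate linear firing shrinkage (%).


FS = (60.4 - 56.1) / 60.4 * 100 = 7.12%

7.12


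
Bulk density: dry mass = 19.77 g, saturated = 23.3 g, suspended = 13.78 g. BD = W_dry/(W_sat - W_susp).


BD = 19.77 / (23.3 - 13.78) = 19.77 / 9.52 = 2.077 g/cm^3

2.077


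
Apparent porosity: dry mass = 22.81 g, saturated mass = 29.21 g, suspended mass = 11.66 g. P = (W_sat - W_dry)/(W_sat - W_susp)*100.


P = (29.21 - 22.81) / (29.21 - 11.66) * 100 = 6.4 / 17.55 * 100 = 36.5%

36.5


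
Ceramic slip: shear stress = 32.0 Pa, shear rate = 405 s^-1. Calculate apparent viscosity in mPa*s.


eta = tau/gamma * 1000 = 32.0/405 * 1000 = 79.0 mPa*s

79.0


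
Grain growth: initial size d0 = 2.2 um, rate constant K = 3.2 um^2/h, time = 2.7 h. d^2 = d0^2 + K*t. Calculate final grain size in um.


d^2 = 2.2^2 + 3.2*2.7 = 13.48
d = sqrt(13.48) = 3.67 um

3.67


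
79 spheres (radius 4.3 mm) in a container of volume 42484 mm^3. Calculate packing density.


V_sphere = 4/3*pi*4.3^3 = 333.0381 mm^3
Total V = 79*333.0381 = 26310.0099 mm^3
PD = 26310.0099 / 42484 = 0.619

0.619


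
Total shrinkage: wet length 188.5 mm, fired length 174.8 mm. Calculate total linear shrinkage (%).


TS = (188.5 - 174.8) / 188.5 * 100 = 7.27%

7.27


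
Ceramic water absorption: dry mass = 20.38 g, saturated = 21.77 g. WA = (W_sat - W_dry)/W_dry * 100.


WA = (21.77 - 20.38) / 20.38 * 100 = 6.82%

6.82


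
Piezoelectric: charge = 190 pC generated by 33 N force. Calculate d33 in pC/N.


d33 = 190 / 33 = 5.8 pC/N

5.8


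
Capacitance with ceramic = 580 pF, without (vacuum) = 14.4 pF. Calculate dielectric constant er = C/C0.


er = 580 / 14.4 = 40.28

40.28


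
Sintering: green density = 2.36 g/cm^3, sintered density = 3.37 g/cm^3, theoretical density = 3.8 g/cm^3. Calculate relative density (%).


Relative = 3.37 / 3.8 * 100 = 88.7%

88.7


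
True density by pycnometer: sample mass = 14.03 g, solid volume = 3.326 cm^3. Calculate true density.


TD = 14.03 / 3.326 = 4.218 g/cm^3

4.218


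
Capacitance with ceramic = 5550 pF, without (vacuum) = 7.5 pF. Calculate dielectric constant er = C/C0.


er = 5550 / 7.5 = 740.0

740.0


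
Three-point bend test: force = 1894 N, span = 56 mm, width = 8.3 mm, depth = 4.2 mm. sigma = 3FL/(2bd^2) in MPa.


sigma = 3*1894*56/(2*8.3*4.2^2) = 1086.6 MPa

1086.6


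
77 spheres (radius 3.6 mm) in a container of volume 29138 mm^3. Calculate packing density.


V_sphere = 4/3*pi*3.6^3 = 195.4322 mm^3
Total V = 77*195.4322 = 15048.2794 mm^3
PD = 15048.2794 / 29138 = 0.516

0.516


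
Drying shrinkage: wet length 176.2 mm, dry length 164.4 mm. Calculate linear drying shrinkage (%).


DS = (176.2 - 164.4) / 176.2 * 100 = 6.7%

6.7


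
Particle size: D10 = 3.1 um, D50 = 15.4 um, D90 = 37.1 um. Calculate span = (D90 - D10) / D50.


Span = (37.1 - 3.1) / 15.4 = 34.0 / 15.4 = 2.208

2.208


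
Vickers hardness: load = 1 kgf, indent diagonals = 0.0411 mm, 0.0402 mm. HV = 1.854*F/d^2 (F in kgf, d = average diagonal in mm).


d_avg = (0.0411+0.0402)/2 = 0.04065 mm
HV = 1.854*1/0.04065^2 = 1122

1122


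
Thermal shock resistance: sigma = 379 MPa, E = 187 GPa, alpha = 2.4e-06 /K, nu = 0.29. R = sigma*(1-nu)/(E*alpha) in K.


R = 379*(1-0.29)/(187*1000*2.4e-06) = 600 K

600


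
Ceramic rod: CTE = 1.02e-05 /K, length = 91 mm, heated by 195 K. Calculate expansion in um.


dL = 1.02e-05 * 91 * 195 * 1000 = 180.999 um

180.999


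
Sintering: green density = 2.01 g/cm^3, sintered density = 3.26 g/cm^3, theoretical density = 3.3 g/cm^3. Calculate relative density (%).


Relative = 3.26 / 3.3 * 100 = 98.8%

98.8


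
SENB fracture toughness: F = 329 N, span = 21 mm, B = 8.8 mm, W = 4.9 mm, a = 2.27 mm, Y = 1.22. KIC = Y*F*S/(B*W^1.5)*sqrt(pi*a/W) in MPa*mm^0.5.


KIC = 1.22*329*21/(8.8*4.9^1.5)*sqrt(pi*2.27/4.9) = 106.53

106.53


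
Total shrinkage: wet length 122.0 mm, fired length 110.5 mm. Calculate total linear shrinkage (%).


TS = (122.0 - 110.5) / 122.0 * 100 = 9.43%

9.43


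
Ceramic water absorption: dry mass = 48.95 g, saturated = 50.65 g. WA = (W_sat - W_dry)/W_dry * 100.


WA = (50.65 - 48.95) / 48.95 * 100 = 3.47%

3.47


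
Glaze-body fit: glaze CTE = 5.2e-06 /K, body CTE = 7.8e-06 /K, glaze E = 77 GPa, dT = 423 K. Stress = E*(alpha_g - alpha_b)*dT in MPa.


Stress = 77*1000*(5.2e-06 - 7.8e-06)*423 = -84.7 MPa

-84.7


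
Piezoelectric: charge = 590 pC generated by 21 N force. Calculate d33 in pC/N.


d33 = 590 / 21 = 28.1 pC/N

28.1


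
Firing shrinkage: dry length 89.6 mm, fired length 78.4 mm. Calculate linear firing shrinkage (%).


FS = (89.6 - 78.4) / 89.6 * 100 = 12.5%

12.5


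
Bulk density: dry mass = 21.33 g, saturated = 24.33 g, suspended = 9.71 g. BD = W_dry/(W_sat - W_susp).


BD = 21.33 / (24.33 - 9.71) = 21.33 / 14.62 = 1.459 g/cm^3

1.459


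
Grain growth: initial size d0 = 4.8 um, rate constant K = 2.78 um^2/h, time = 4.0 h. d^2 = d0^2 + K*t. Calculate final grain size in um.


d^2 = 4.8^2 + 2.78*4.0 = 34.16
d = sqrt(34.16) = 5.84 um

5.84


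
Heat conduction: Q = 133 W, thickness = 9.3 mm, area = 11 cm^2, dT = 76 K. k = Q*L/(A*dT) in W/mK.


k = 133*9.3/1000/(11/10000*76) = 14.8 W/mK

14.8


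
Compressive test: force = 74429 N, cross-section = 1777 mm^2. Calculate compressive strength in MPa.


CS = 74429 / 1777 = 41.9 MPa

41.9


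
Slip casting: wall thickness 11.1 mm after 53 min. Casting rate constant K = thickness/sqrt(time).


K = 11.1 / sqrt(53) = 11.1 / 7.2801 = 1.525 mm/min^0.5

1.525


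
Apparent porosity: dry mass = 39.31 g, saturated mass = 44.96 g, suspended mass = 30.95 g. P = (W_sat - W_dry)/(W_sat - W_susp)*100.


P = (44.96 - 39.31) / (44.96 - 30.95) * 100 = 5.65 / 14.01 * 100 = 40.3%

40.3


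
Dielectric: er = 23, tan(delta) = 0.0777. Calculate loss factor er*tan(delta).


Loss = 23 * 0.0777 = 1.787

1.787


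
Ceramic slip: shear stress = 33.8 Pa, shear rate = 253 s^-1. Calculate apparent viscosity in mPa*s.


eta = tau/gamma * 1000 = 33.8/253 * 1000 = 133.6 mPa*s

133.6


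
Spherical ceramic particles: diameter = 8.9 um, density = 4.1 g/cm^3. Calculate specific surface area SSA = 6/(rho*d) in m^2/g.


SSA = 6 / (4.1 * 8.9) = 0.164 m^2/g

0.164


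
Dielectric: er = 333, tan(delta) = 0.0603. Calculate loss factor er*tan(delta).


Loss = 333 * 0.0603 = 20.08

20.08


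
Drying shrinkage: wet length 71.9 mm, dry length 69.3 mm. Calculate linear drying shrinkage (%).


DS = (71.9 - 69.3) / 71.9 * 100 = 3.62%

3.62


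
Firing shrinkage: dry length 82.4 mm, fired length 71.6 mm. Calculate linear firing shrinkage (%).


FS = (82.4 - 71.6) / 82.4 * 100 = 13.11%

13.11


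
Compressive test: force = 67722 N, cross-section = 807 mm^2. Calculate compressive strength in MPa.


CS = 67722 / 807 = 83.9 MPa

83.9


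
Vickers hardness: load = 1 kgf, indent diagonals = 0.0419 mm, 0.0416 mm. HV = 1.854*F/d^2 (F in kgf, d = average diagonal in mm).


d_avg = (0.0419+0.0416)/2 = 0.04175 mm
HV = 1.854*1/0.04175^2 = 1064

1064


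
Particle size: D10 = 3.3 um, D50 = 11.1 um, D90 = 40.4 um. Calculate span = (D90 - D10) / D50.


Span = (40.4 - 3.3) / 11.1 = 37.1 / 11.1 = 3.342

3.342


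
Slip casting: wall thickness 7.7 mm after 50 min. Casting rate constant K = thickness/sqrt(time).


K = 7.7 / sqrt(50) = 7.7 / 7.0711 = 1.089 mm/min^0.5

1.089


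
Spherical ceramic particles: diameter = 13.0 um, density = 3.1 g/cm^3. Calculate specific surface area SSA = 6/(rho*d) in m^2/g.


SSA = 6 / (3.1 * 13.0) = 0.149 m^2/g

0.149


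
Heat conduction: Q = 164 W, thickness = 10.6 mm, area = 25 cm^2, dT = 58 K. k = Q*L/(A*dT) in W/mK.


k = 164*10.6/1000/(25/10000*58) = 11.99 W/mK

11.99


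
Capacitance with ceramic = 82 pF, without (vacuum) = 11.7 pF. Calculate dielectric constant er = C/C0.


er = 82 / 11.7 = 7.01

7.01


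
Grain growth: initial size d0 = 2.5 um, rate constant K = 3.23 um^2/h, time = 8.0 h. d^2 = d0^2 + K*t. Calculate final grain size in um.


d^2 = 2.5^2 + 3.23*8.0 = 32.09
d = sqrt(32.09) = 5.66 um

5.66


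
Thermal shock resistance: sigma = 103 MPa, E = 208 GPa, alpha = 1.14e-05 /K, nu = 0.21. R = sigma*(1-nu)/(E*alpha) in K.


R = 103*(1-0.21)/(208*1000*1.14e-05) = 34 K

34


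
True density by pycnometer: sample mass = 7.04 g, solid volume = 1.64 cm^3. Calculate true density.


TD = 7.04 / 1.64 = 4.293 g/cm^3

4.293


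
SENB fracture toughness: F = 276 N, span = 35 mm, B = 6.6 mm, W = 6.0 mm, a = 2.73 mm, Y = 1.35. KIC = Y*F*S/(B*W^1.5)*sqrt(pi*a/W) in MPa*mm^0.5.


KIC = 1.35*276*35/(6.6*6.0^1.5)*sqrt(pi*2.73/6.0) = 160.74

160.74


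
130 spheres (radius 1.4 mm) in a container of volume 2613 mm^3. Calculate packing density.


V_sphere = 4/3*pi*1.4^3 = 11.494 mm^3
Total V = 130*11.494 = 1494.22 mm^3
PD = 1494.22 / 2613 = 0.572

0.572


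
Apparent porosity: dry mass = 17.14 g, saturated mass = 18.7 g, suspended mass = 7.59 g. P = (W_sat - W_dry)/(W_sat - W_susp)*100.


P = (18.7 - 17.14) / (18.7 - 7.59) * 100 = 1.56 / 11.11 * 100 = 14.0%

14.0


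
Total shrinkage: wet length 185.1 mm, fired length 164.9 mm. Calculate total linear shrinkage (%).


TS = (185.1 - 164.9) / 185.1 * 100 = 10.91%

10.91


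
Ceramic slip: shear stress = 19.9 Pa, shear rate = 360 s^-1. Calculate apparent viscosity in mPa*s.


eta = tau/gamma * 1000 = 19.9/360 * 1000 = 55.3 mPa*s

55.3


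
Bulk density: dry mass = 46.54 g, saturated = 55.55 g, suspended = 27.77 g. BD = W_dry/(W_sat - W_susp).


BD = 46.54 / (55.55 - 27.77) = 46.54 / 27.78 = 1.675 g/cm^3

1.675


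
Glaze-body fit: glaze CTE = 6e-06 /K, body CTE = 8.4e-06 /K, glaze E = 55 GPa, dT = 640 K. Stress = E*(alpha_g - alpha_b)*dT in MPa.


Stress = 55*1000*(6e-06 - 8.4e-06)*640 = -84.5 MPa

-84.5


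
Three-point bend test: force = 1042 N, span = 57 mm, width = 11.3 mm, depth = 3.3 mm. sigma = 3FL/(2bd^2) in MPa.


sigma = 3*1042*57/(2*11.3*3.3^2) = 724.0 MPa

724.0


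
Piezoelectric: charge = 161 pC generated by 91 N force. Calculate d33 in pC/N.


d33 = 161 / 91 = 1.8 pC/N

1.8


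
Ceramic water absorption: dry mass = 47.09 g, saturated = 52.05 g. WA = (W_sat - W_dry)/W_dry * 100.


WA = (52.05 - 47.09) / 47.09 * 100 = 10.53%

10.53


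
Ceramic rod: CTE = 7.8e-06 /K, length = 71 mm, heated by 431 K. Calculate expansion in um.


dL = 7.8e-06 * 71 * 431 * 1000 = 238.688 um

238.688


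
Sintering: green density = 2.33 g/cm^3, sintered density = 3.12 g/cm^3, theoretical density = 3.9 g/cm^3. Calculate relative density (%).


Relative = 3.12 / 3.9 * 100 = 80.0%

80.0


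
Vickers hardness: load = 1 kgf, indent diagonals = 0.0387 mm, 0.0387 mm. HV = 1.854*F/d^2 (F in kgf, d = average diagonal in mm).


d_avg = (0.0387+0.0387)/2 = 0.0387 mm
HV = 1.854*1/0.0387^2 = 1238

1238


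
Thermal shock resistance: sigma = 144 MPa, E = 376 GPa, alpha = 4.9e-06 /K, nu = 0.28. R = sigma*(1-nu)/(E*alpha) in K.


R = 144*(1-0.28)/(376*1000*4.9e-06) = 56 K

56


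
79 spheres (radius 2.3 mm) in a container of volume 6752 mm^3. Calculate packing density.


V_sphere = 4/3*pi*2.3^3 = 50.965 mm^3
Total V = 79*50.965 = 4026.235 mm^3
PD = 4026.235 / 6752 = 0.596

0.596


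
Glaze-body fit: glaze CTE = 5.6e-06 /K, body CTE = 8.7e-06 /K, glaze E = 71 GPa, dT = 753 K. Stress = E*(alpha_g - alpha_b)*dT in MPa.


Stress = 71*1000*(5.6e-06 - 8.7e-06)*753 = -165.7 MPa

-165.7


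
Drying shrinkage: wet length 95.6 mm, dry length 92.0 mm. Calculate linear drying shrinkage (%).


DS = (95.6 - 92.0) / 95.6 * 100 = 3.77%

3.77


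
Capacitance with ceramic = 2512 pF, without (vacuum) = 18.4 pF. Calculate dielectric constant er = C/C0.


er = 2512 / 18.4 = 136.52

136.52


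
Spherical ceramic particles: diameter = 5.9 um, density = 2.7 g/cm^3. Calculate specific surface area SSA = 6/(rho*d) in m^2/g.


SSA = 6 / (2.7 * 5.9) = 0.377 m^2/g

0.377


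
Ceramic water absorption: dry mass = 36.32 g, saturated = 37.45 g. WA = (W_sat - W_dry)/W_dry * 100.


WA = (37.45 - 36.32) / 36.32 * 100 = 3.11%

3.11


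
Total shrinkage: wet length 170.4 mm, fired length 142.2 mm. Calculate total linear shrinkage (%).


TS = (170.4 - 142.2) / 170.4 * 100 = 16.55%

16.55


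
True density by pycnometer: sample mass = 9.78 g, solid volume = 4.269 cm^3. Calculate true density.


TD = 9.78 / 4.269 = 2.291 g/cm^3

2.291


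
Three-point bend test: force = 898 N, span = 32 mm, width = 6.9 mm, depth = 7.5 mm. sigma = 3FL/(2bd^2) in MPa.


sigma = 3*898*32/(2*6.9*7.5^2) = 111.1 MPa

111.1


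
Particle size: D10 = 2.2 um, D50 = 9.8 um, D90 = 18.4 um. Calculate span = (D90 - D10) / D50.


Span = (18.4 - 2.2) / 9.8 = 16.2 / 9.8 = 1.653

1.653


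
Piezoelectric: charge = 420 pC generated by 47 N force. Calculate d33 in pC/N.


d33 = 420 / 47 = 8.9 pC/N

8.9


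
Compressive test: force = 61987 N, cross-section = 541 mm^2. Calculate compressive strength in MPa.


CS = 61987 / 541 = 114.6 MPa

114.6


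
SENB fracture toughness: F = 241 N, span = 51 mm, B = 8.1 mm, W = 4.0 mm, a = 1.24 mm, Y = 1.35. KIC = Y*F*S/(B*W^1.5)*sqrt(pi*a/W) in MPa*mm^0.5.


KIC = 1.35*241*51/(8.1*4.0^1.5)*sqrt(pi*1.24/4.0) = 252.7

252.7


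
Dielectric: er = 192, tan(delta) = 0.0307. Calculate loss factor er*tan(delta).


Loss = 192 * 0.0307 = 5.894

5.894


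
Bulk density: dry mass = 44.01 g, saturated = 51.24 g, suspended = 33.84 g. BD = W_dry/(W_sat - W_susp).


BD = 44.01 / (51.24 - 33.84) = 44.01 / 17.4 = 2.529 g/cm^3

2.529


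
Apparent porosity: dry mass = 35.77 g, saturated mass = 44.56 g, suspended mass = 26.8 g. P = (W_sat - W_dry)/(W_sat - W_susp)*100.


P = (44.56 - 35.77) / (44.56 - 26.8) * 100 = 8.79 / 17.76 * 100 = 49.5%

49.5


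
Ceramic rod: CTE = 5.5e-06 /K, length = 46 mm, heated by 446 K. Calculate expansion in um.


dL = 5.5e-06 * 46 * 446 * 1000 = 112.838 um

112.838


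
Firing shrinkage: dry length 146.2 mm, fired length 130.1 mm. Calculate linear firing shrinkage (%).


FS = (146.2 - 130.1) / 146.2 * 100 = 11.01%

11.01


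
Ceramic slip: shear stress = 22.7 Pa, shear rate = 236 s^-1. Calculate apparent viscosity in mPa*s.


eta = tau/gamma * 1000 = 22.7/236 * 1000 = 96.2 mPa*s

96.2


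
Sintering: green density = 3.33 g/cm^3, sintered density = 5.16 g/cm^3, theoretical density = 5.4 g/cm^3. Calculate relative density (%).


Relative = 5.16 / 5.4 * 100 = 95.6%

95.6


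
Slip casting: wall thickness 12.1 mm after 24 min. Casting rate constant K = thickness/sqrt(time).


K = 12.1 / sqrt(24) = 12.1 / 4.899 = 2.47 mm/min^0.5

2.47


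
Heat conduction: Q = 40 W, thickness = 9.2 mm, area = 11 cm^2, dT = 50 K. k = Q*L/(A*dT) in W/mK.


k = 40*9.2/1000/(11/10000*50) = 6.69 W/mK

6.69


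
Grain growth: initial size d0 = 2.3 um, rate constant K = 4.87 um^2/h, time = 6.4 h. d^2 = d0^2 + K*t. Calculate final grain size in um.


d^2 = 2.3^2 + 4.87*6.4 = 36.458
d = sqrt(36.458) = 6.04 um

6.04
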